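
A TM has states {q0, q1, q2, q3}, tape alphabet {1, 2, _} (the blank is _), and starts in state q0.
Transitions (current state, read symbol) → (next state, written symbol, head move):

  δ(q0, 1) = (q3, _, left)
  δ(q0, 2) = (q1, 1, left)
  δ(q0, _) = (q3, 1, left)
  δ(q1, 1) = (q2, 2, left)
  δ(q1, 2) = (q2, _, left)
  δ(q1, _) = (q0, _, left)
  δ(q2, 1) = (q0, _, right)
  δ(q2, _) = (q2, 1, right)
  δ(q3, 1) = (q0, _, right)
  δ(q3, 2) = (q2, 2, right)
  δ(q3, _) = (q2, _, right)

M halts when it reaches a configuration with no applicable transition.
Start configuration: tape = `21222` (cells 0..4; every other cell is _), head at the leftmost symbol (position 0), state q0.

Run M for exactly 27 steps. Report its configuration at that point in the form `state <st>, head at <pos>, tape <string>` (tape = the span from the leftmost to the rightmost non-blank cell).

state q3, head at 1, tape 112

q0 | ___[2]1222   read 2 → write 1, move left, go to q1
q1 | __[_]11222   read _ → write _, move left, go to q0
q0 | _[_]_11222   read _ → write 1, move left, go to q3
q3 | [_]1_11222   read _ → write _, move right, go to q2
q2 | _[1]_11222   read 1 → write _, move right, go to q0
q0 | __[_]11222   read _ → write 1, move left, go to q3
q3 | _[_]111222   read _ → write _, move right, go to q2
q2 | __[1]11222   read 1 → write _, move right, go to q0
q0 | ___[1]1222   read 1 → write _, move left, go to q3
q3 | __[_]_1222   read _ → write _, move right, go to q2
q2 | ___[_]1222   read _ → write 1, move right, go to q2
q2 | ___1[1]222   read 1 → write _, move right, go to q0
q0 | ___1_[2]22   read 2 → write 1, move left, go to q1
q1 | ___1[_]122   read _ → write _, move left, go to q0
q0 | ___[1]_122   read 1 → write _, move left, go to q3
q3 | __[_]__122   read _ → write _, move right, go to q2
q2 | ___[_]_122   read _ → write 1, move right, go to q2
q2 | ___1[_]122   read _ → write 1, move right, go to q2
q2 | ___11[1]22   read 1 → write _, move right, go to q0
q0 | ___11_[2]2   read 2 → write 1, move left, go to q1
q1 | ___11[_]12   read _ → write _, move left, go to q0
q0 | ___1[1]_12   read 1 → write _, move left, go to q3
q3 | ___[1]__12   read 1 → write _, move right, go to q0
q0 | ____[_]_12   read _ → write 1, move left, go to q3
q3 | ___[_]1_12   read _ → write _, move right, go to q2
q2 | ____[1]_12   read 1 → write _, move right, go to q0
q0 | _____[_]12   read _ → write 1, move left, go to q3
q3 | ____[_]112
After 27 steps: state q3, head at 1, tape 112.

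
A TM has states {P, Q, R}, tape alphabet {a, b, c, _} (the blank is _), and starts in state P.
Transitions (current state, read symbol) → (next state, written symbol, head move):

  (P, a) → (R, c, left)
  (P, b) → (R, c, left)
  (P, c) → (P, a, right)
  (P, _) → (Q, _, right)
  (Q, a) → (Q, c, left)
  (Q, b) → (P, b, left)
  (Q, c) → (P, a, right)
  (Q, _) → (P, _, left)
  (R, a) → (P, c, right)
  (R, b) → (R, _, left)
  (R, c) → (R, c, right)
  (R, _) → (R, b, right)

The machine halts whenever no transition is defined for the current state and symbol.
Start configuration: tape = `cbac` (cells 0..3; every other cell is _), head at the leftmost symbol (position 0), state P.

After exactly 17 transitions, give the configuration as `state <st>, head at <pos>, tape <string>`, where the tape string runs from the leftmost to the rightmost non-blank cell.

state Q, head at 5, tape ccaa

state=P head=0 tape=[c]bac__   (P,c)→(P,a,right)
state=P head=1 tape=a[b]ac__   (P,b)→(R,c,left)
state=R head=0 tape=[a]cac__   (R,a)→(P,c,right)
state=P head=1 tape=c[c]ac__   (P,c)→(P,a,right)
state=P head=2 tape=ca[a]c__   (P,a)→(R,c,left)
state=R head=1 tape=c[a]cc__   (R,a)→(P,c,right)
state=P head=2 tape=cc[c]c__   (P,c)→(P,a,right)
state=P head=3 tape=cca[c]__   (P,c)→(P,a,right)
state=P head=4 tape=ccaa[_]_   (P,_)→(Q,_,right)
state=Q head=5 tape=ccaa_[_]   (Q,_)→(P,_,left)
state=P head=4 tape=ccaa[_]_   (P,_)→(Q,_,right)
state=Q head=5 tape=ccaa_[_]   (Q,_)→(P,_,left)
state=P head=4 tape=ccaa[_]_   (P,_)→(Q,_,right)
state=Q head=5 tape=ccaa_[_]   (Q,_)→(P,_,left)
state=P head=4 tape=ccaa[_]_   (P,_)→(Q,_,right)
state=Q head=5 tape=ccaa_[_]   (Q,_)→(P,_,left)
state=P head=4 tape=ccaa[_]_   (P,_)→(Q,_,right)
state=Q head=5 tape=ccaa_[_]
After 17 steps: state Q, head at 5, tape ccaa.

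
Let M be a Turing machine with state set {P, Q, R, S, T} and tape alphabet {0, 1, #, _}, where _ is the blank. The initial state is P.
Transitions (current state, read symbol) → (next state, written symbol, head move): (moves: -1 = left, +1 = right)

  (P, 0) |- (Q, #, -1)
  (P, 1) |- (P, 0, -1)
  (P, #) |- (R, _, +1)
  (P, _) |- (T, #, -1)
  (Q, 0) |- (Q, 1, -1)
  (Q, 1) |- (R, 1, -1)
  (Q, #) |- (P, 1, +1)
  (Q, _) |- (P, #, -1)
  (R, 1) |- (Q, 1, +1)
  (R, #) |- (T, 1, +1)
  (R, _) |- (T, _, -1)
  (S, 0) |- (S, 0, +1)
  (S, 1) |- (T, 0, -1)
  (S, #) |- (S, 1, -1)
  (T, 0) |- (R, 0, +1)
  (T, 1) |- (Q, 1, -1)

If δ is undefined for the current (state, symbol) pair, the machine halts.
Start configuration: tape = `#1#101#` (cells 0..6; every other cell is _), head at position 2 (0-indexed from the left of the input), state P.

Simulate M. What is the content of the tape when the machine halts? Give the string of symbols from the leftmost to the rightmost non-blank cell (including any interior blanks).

P | __#1[#]101#   read # → write _, move +1, go to R
R | __#1_[1]01#   read 1 → write 1, move +1, go to Q
Q | __#1_1[0]1#   read 0 → write 1, move -1, go to Q
Q | __#1_[1]11#   read 1 → write 1, move -1, go to R
R | __#1[_]111#   read _ → write _, move -1, go to T
T | __#[1]_111#   read 1 → write 1, move -1, go to Q
Q | __[#]1_111#   read # → write 1, move +1, go to P
P | __1[1]_111#   read 1 → write 0, move -1, go to P
P | __[1]0_111#   read 1 → write 0, move -1, go to P
P | _[_]00_111#   read _ → write #, move -1, go to T
T | [_]#00_111#
The non-blank tape span at halt is #00_111#.

#00_111#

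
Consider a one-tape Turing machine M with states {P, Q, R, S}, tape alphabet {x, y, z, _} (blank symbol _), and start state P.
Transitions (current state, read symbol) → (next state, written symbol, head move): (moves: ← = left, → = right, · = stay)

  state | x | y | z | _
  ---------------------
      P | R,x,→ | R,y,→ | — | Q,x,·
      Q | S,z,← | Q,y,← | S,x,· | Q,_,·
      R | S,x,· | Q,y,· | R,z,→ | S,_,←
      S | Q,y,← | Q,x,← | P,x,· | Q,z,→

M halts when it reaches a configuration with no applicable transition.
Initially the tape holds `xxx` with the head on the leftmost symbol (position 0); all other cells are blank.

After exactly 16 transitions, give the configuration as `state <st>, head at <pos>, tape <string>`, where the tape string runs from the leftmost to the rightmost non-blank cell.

P | __[x]xx   read x → write x, move →, go to R
R | __x[x]x   read x → write x, move ·, go to S
S | __x[x]x   read x → write y, move ←, go to Q
Q | __[x]yx   read x → write z, move ←, go to S
S | _[_]zyx   read _ → write z, move →, go to Q
Q | _z[z]yx   read z → write x, move ·, go to S
S | _z[x]yx   read x → write y, move ←, go to Q
Q | _[z]yyx   read z → write x, move ·, go to S
S | _[x]yyx   read x → write y, move ←, go to Q
Q | [_]yyyx   read _ → write _, move ·, go to Q
Q | [_]yyyx   read _ → write _, move ·, go to Q
Q | [_]yyyx   read _ → write _, move ·, go to Q
Q | [_]yyyx   read _ → write _, move ·, go to Q
Q | [_]yyyx   read _ → write _, move ·, go to Q
Q | [_]yyyx   read _ → write _, move ·, go to Q
Q | [_]yyyx   read _ → write _, move ·, go to Q
Q | [_]yyyx
After 16 steps: state Q, head at -2, tape yyyx.

state Q, head at -2, tape yyyx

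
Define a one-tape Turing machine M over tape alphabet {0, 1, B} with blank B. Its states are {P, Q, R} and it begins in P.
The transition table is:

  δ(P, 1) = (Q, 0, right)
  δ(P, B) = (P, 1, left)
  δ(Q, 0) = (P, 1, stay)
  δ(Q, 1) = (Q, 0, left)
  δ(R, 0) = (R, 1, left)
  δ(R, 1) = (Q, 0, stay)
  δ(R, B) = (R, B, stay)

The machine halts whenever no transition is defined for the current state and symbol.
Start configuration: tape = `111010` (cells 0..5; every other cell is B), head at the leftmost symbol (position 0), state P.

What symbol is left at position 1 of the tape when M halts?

P | [1]11010B   read 1 → write 0, move right, go to Q
Q | 0[1]1010B   read 1 → write 0, move left, go to Q
Q | [0]01010B   read 0 → write 1, move stay, go to P
P | [1]01010B   read 1 → write 0, move right, go to Q
Q | 0[0]1010B   read 0 → write 1, move stay, go to P
P | 0[1]1010B   read 1 → write 0, move right, go to Q
Q | 00[1]010B   read 1 → write 0, move left, go to Q
Q | 0[0]0010B   read 0 → write 1, move stay, go to P
P | 0[1]0010B   read 1 → write 0, move right, go to Q
Q | 00[0]010B   read 0 → write 1, move stay, go to P
P | 00[1]010B   read 1 → write 0, move right, go to Q
Q | 000[0]10B   read 0 → write 1, move stay, go to P
P | 000[1]10B   read 1 → write 0, move right, go to Q
Q | 0000[1]0B   read 1 → write 0, move left, go to Q
Q | 000[0]00B   read 0 → write 1, move stay, go to P
P | 000[1]00B   read 1 → write 0, move right, go to Q
Q | 0000[0]0B   read 0 → write 1, move stay, go to P
P | 0000[1]0B   read 1 → write 0, move right, go to Q
Q | 00000[0]B   read 0 → write 1, move stay, go to P
P | 00000[1]B   read 1 → write 0, move right, go to Q
Q | 000000[B]
Cell 1 holds 0 when M halts.

0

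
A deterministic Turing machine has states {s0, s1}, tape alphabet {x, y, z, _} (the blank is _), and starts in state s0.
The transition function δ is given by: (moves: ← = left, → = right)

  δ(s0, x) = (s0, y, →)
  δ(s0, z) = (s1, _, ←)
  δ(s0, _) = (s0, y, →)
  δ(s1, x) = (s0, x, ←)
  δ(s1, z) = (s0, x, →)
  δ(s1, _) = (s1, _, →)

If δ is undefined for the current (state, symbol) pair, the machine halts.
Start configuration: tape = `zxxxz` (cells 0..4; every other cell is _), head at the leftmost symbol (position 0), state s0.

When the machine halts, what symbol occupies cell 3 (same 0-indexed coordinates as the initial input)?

state=s0 head=0 tape=_[z]xxxz   (s0,z)→(s1,_,←)
state=s1 head=-1 tape=[_]_xxxz   (s1,_)→(s1,_,→)
state=s1 head=0 tape=_[_]xxxz   (s1,_)→(s1,_,→)
state=s1 head=1 tape=__[x]xxz   (s1,x)→(s0,x,←)
state=s0 head=0 tape=_[_]xxxz   (s0,_)→(s0,y,→)
state=s0 head=1 tape=_y[x]xxz   (s0,x)→(s0,y,→)
state=s0 head=2 tape=_yy[x]xz   (s0,x)→(s0,y,→)
state=s0 head=3 tape=_yyy[x]z   (s0,x)→(s0,y,→)
state=s0 head=4 tape=_yyyy[z]   (s0,z)→(s1,_,←)
state=s1 head=3 tape=_yyy[y]_
Cell 3 holds y when M halts.

y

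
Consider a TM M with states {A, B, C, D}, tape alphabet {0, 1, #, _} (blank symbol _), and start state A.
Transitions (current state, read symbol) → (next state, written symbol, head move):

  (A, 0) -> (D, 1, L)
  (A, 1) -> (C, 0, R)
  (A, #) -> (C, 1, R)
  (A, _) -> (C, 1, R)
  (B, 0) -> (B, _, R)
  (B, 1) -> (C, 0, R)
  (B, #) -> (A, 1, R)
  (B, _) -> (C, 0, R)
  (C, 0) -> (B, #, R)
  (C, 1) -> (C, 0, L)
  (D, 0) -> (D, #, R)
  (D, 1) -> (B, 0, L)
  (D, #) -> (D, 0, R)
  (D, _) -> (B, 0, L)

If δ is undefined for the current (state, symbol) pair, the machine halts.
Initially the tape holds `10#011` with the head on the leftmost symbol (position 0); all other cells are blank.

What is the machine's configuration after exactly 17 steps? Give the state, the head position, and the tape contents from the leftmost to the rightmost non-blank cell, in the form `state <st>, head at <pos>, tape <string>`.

state=A head=0 tape=[1]0#011   (A,1)→(C,0,R)
state=C head=1 tape=0[0]#011   (C,0)→(B,#,R)
state=B head=2 tape=0#[#]011   (B,#)→(A,1,R)
state=A head=3 tape=0#1[0]11   (A,0)→(D,1,L)
state=D head=2 tape=0#[1]111   (D,1)→(B,0,L)
state=B head=1 tape=0[#]0111   (B,#)→(A,1,R)
state=A head=2 tape=01[0]111   (A,0)→(D,1,L)
state=D head=1 tape=0[1]1111   (D,1)→(B,0,L)
state=B head=0 tape=[0]01111   (B,0)→(B,_,R)
state=B head=1 tape=_[0]1111   (B,0)→(B,_,R)
state=B head=2 tape=__[1]111   (B,1)→(C,0,R)
state=C head=3 tape=__0[1]11   (C,1)→(C,0,L)
state=C head=2 tape=__[0]011   (C,0)→(B,#,R)
state=B head=3 tape=__#[0]11   (B,0)→(B,_,R)
state=B head=4 tape=__#_[1]1   (B,1)→(C,0,R)
state=C head=5 tape=__#_0[1]   (C,1)→(C,0,L)
state=C head=4 tape=__#_[0]0   (C,0)→(B,#,R)
state=B head=5 tape=__#_#[0]
After 17 steps: state B, head at 5, tape #_#0.

state B, head at 5, tape #_#0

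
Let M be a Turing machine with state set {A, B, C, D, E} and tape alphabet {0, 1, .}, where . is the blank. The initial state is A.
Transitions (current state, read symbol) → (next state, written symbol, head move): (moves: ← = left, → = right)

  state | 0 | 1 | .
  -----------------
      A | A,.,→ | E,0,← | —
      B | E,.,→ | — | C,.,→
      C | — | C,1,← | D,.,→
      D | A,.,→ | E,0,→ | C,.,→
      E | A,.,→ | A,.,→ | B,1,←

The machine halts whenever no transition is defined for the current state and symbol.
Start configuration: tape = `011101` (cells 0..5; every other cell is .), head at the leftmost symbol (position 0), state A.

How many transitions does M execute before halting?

28

state=A head=0 tape=.[0]11101.   (A,0)→(A,.,→)
state=A head=1 tape=..[1]1101.   (A,1)→(E,0,←)
state=E head=0 tape=.[.]01101.   (E,.)→(B,1,←)
state=B head=-1 tape=[.]101101.   (B,.)→(C,.,→)
state=C head=0 tape=.[1]01101.   (C,1)→(C,1,←)
state=C head=-1 tape=[.]101101.   (C,.)→(D,.,→)
state=D head=0 tape=.[1]01101.   (D,1)→(E,0,→)
state=E head=1 tape=.0[0]1101.   (E,0)→(A,.,→)
state=A head=2 tape=.0.[1]101.   (A,1)→(E,0,←)
state=E head=1 tape=.0[.]0101.   (E,.)→(B,1,←)
state=B head=0 tape=.[0]10101.   (B,0)→(E,.,→)
state=E head=1 tape=..[1]0101.   (E,1)→(A,.,→)
state=A head=2 tape=...[0]101.   (A,0)→(A,.,→)
state=A head=3 tape=....[1]01.   (A,1)→(E,0,←)
state=E head=2 tape=...[.]001.   (E,.)→(B,1,←)
state=B head=1 tape=..[.]1001.   (B,.)→(C,.,→)
state=C head=2 tape=...[1]001.   (C,1)→(C,1,←)
state=C head=1 tape=..[.]1001.   (C,.)→(D,.,→)
state=D head=2 tape=...[1]001.   (D,1)→(E,0,→)
state=E head=3 tape=...0[0]01.   (E,0)→(A,.,→)
state=A head=4 tape=...0.[0]1.   (A,0)→(A,.,→)
state=A head=5 tape=...0..[1].   (A,1)→(E,0,←)
state=E head=4 tape=...0.[.]0.   (E,.)→(B,1,←)
state=B head=3 tape=...0[.]10.   (B,.)→(C,.,→)
state=C head=4 tape=...0.[1]0.   (C,1)→(C,1,←)
state=C head=3 tape=...0[.]10.   (C,.)→(D,.,→)
state=D head=4 tape=...0.[1]0.   (D,1)→(E,0,→)
state=E head=5 tape=...0.0[0].   (E,0)→(A,.,→)
state=A head=6 tape=...0.0.[.]
M halts after 28 transitions.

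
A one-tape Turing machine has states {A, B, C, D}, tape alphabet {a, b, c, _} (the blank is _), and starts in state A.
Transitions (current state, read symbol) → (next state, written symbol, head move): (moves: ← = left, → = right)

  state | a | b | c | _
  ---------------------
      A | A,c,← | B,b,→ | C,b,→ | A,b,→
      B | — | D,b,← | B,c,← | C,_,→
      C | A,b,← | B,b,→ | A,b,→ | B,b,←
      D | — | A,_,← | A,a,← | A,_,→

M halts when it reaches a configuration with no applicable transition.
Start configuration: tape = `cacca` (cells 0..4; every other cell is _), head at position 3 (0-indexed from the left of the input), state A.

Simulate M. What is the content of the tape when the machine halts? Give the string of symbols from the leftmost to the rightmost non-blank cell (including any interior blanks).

cabbb

A | cac[c]a   read c → write b, move →, go to C
C | cacb[a]   read a → write b, move ←, go to A
A | cac[b]b   read b → write b, move →, go to B
B | cacb[b]   read b → write b, move ←, go to D
D | cac[b]b   read b → write _, move ←, go to A
A | ca[c]_b   read c → write b, move →, go to C
C | cab[_]b   read _ → write b, move ←, go to B
B | ca[b]bb   read b → write b, move ←, go to D
D | c[a]bbb
The non-blank tape span at halt is cabbb.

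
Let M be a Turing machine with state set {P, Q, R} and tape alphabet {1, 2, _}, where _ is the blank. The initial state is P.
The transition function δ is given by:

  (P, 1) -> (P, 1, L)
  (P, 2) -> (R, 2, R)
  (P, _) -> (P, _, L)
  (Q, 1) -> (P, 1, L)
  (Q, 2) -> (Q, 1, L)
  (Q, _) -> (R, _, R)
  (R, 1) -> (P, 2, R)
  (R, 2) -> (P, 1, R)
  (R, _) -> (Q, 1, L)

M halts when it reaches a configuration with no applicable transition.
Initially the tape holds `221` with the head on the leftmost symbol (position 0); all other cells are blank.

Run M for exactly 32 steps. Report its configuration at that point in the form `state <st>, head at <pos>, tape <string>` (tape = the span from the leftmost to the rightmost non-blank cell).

P | _[2]21__   read 2 → write 2, move R, go to R
R | _2[2]1__   read 2 → write 1, move R, go to P
P | _21[1]__   read 1 → write 1, move L, go to P
P | _2[1]1__   read 1 → write 1, move L, go to P
P | _[2]11__   read 2 → write 2, move R, go to R
R | _2[1]1__   read 1 → write 2, move R, go to P
P | _22[1]__   read 1 → write 1, move L, go to P
P | _2[2]1__   read 2 → write 2, move R, go to R
R | _22[1]__   read 1 → write 2, move R, go to P
P | _222[_]_   read _ → write _, move L, go to P
P | _22[2]__   read 2 → write 2, move R, go to R
R | _222[_]_   read _ → write 1, move L, go to Q
Q | _22[2]1_   read 2 → write 1, move L, go to Q
Q | _2[2]11_   read 2 → write 1, move L, go to Q
Q | _[2]111_   read 2 → write 1, move L, go to Q
Q | [_]1111_   read _ → write _, move R, go to R
R | _[1]111_   read 1 → write 2, move R, go to P
P | _2[1]11_   read 1 → write 1, move L, go to P
P | _[2]111_   read 2 → write 2, move R, go to R
R | _2[1]11_   read 1 → write 2, move R, go to P
P | _22[1]1_   read 1 → write 1, move L, go to P
P | _2[2]11_   read 2 → write 2, move R, go to R
R | _22[1]1_   read 1 → write 2, move R, go to P
P | _222[1]_   read 1 → write 1, move L, go to P
P | _22[2]1_   read 2 → write 2, move R, go to R
R | _222[1]_   read 1 → write 2, move R, go to P
P | _2222[_]   read _ → write _, move L, go to P
P | _222[2]_   read 2 → write 2, move R, go to R
R | _2222[_]   read _ → write 1, move L, go to Q
Q | _222[2]1   read 2 → write 1, move L, go to Q
Q | _22[2]11   read 2 → write 1, move L, go to Q
Q | _2[2]111   read 2 → write 1, move L, go to Q
Q | _[2]1111
After 32 steps: state Q, head at 0, tape 21111.

state Q, head at 0, tape 21111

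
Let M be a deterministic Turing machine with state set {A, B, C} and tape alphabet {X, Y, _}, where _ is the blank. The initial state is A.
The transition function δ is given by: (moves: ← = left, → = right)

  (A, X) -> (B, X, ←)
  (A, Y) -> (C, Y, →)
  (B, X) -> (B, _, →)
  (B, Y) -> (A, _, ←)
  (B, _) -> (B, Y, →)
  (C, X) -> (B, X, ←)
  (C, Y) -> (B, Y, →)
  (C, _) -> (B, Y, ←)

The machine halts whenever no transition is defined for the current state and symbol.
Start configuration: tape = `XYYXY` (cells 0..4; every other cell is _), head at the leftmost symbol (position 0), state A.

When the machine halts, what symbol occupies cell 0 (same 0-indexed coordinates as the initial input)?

_

A | _[X]YYXY   read X → write X, move ←, go to B
B | [_]XYYXY   read _ → write Y, move →, go to B
B | Y[X]YYXY   read X → write _, move →, go to B
B | Y_[Y]YXY   read Y → write _, move ←, go to A
A | Y[_]_YXY
Cell 0 holds _ when M halts.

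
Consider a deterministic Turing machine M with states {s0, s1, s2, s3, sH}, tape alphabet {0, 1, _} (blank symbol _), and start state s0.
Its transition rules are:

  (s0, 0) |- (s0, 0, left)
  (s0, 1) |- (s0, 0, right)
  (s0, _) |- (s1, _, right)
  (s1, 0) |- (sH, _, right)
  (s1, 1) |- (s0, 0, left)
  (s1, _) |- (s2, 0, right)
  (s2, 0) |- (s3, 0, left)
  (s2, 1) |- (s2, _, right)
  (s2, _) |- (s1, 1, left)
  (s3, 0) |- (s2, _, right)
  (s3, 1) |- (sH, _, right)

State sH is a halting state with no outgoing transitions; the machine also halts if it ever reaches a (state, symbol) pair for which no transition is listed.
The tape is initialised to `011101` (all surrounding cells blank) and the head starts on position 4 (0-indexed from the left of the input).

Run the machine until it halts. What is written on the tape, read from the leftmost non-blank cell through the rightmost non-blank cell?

00001

s0 | _0111[0]1   read 0 → write 0, move left, go to s0
s0 | _011[1]01   read 1 → write 0, move right, go to s0
s0 | _0110[0]1   read 0 → write 0, move left, go to s0
s0 | _011[0]01   read 0 → write 0, move left, go to s0
s0 | _01[1]001   read 1 → write 0, move right, go to s0
s0 | _010[0]01   read 0 → write 0, move left, go to s0
s0 | _01[0]001   read 0 → write 0, move left, go to s0
s0 | _0[1]0001   read 1 → write 0, move right, go to s0
s0 | _00[0]001   read 0 → write 0, move left, go to s0
s0 | _0[0]0001   read 0 → write 0, move left, go to s0
s0 | _[0]00001   read 0 → write 0, move left, go to s0
s0 | [_]000001   read _ → write _, move right, go to s1
s1 | _[0]00001   read 0 → write _, move right, go to sH
sH | __[0]0001
The non-blank tape span at halt is 00001.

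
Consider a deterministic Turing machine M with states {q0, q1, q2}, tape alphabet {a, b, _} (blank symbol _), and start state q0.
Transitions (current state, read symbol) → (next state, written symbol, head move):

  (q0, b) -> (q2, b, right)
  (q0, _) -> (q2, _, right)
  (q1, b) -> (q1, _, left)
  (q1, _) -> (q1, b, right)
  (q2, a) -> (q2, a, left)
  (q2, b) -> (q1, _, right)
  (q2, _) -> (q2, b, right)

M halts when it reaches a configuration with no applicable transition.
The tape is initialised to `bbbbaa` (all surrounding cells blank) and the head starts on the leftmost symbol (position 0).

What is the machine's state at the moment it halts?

state=q0 head=0 tape=_[b]bbbaa   (q0,b)→(q2,b,right)
state=q2 head=1 tape=_b[b]bbaa   (q2,b)→(q1,_,right)
state=q1 head=2 tape=_b_[b]baa   (q1,b)→(q1,_,left)
state=q1 head=1 tape=_b[_]_baa   (q1,_)→(q1,b,right)
state=q1 head=2 tape=_bb[_]baa   (q1,_)→(q1,b,right)
state=q1 head=3 tape=_bbb[b]aa   (q1,b)→(q1,_,left)
state=q1 head=2 tape=_bb[b]_aa   (q1,b)→(q1,_,left)
state=q1 head=1 tape=_b[b]__aa   (q1,b)→(q1,_,left)
state=q1 head=0 tape=_[b]___aa   (q1,b)→(q1,_,left)
state=q1 head=-1 tape=[_]____aa   (q1,_)→(q1,b,right)
state=q1 head=0 tape=b[_]___aa   (q1,_)→(q1,b,right)
state=q1 head=1 tape=bb[_]__aa   (q1,_)→(q1,b,right)
state=q1 head=2 tape=bbb[_]_aa   (q1,_)→(q1,b,right)
state=q1 head=3 tape=bbbb[_]aa   (q1,_)→(q1,b,right)
state=q1 head=4 tape=bbbbb[a]a
No transition is defined for (q1, a); M halts in state q1.

q1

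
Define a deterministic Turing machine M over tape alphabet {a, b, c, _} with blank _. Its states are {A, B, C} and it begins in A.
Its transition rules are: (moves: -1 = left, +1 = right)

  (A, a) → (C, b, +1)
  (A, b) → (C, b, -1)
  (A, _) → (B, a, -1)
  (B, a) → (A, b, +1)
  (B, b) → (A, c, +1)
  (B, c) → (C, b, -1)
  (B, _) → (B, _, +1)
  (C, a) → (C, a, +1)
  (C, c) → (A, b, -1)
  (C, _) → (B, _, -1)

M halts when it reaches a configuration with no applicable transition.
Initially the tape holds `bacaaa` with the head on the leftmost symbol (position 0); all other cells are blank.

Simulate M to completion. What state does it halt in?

C

state=A head=0 tape=__[b]acaaa   (A,b)→(C,b,-1)
state=C head=-1 tape=_[_]bacaaa   (C,_)→(B,_,-1)
state=B head=-2 tape=[_]_bacaaa   (B,_)→(B,_,+1)
state=B head=-1 tape=_[_]bacaaa   (B,_)→(B,_,+1)
state=B head=0 tape=__[b]acaaa   (B,b)→(A,c,+1)
state=A head=1 tape=__c[a]caaa   (A,a)→(C,b,+1)
state=C head=2 tape=__cb[c]aaa   (C,c)→(A,b,-1)
state=A head=1 tape=__c[b]baaa   (A,b)→(C,b,-1)
state=C head=0 tape=__[c]bbaaa   (C,c)→(A,b,-1)
state=A head=-1 tape=_[_]bbbaaa   (A,_)→(B,a,-1)
state=B head=-2 tape=[_]abbbaaa   (B,_)→(B,_,+1)
state=B head=-1 tape=_[a]bbbaaa   (B,a)→(A,b,+1)
state=A head=0 tape=_b[b]bbaaa   (A,b)→(C,b,-1)
state=C head=-1 tape=_[b]bbbaaa
No transition is defined for (C, b); M halts in state C.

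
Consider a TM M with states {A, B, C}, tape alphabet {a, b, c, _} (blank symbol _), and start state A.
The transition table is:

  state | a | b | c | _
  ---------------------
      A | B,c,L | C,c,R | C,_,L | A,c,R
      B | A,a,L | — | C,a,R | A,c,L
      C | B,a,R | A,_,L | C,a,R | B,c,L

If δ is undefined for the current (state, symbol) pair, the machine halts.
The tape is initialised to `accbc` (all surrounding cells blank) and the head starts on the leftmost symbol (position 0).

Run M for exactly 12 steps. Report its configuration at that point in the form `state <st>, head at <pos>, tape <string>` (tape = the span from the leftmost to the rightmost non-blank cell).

state C, head at 0, tape aaacccbc

state=A head=0 tape=___[a]ccbc   (A,a)→(B,c,L)
state=B head=-1 tape=__[_]cccbc   (B,_)→(A,c,L)
state=A head=-2 tape=_[_]ccccbc   (A,_)→(A,c,R)
state=A head=-1 tape=_c[c]cccbc   (A,c)→(C,_,L)
state=C head=-2 tape=_[c]_cccbc   (C,c)→(C,a,R)
state=C head=-1 tape=_a[_]cccbc   (C,_)→(B,c,L)
state=B head=-2 tape=_[a]ccccbc   (B,a)→(A,a,L)
state=A head=-3 tape=[_]accccbc   (A,_)→(A,c,R)
state=A head=-2 tape=c[a]ccccbc   (A,a)→(B,c,L)
state=B head=-3 tape=[c]cccccbc   (B,c)→(C,a,R)
state=C head=-2 tape=a[c]ccccbc   (C,c)→(C,a,R)
state=C head=-1 tape=aa[c]cccbc   (C,c)→(C,a,R)
state=C head=0 tape=aaa[c]ccbc
After 12 steps: state C, head at 0, tape aaacccbc.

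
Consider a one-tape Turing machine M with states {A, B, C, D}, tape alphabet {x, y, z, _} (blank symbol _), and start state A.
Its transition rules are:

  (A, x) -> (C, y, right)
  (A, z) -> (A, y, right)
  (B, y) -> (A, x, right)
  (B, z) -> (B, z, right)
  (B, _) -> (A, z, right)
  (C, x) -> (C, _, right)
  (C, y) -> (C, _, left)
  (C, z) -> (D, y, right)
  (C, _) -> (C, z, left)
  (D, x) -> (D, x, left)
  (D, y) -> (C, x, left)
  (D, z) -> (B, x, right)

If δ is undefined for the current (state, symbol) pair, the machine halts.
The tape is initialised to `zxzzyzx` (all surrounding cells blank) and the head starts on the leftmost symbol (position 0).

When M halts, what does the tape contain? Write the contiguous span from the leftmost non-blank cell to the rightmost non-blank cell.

state=A head=0 tape=[z]xzzyzx__   (A,z)→(A,y,right)
state=A head=1 tape=y[x]zzyzx__   (A,x)→(C,y,right)
state=C head=2 tape=yy[z]zyzx__   (C,z)→(D,y,right)
state=D head=3 tape=yyy[z]yzx__   (D,z)→(B,x,right)
state=B head=4 tape=yyyx[y]zx__   (B,y)→(A,x,right)
state=A head=5 tape=yyyxx[z]x__   (A,z)→(A,y,right)
state=A head=6 tape=yyyxxy[x]__   (A,x)→(C,y,right)
state=C head=7 tape=yyyxxyy[_]_   (C,_)→(C,z,left)
state=C head=6 tape=yyyxxy[y]z_   (C,y)→(C,_,left)
state=C head=5 tape=yyyxx[y]_z_   (C,y)→(C,_,left)
state=C head=4 tape=yyyx[x]__z_   (C,x)→(C,_,right)
state=C head=5 tape=yyyx_[_]_z_   (C,_)→(C,z,left)
state=C head=4 tape=yyyx[_]z_z_   (C,_)→(C,z,left)
state=C head=3 tape=yyy[x]zz_z_   (C,x)→(C,_,right)
state=C head=4 tape=yyy_[z]z_z_   (C,z)→(D,y,right)
state=D head=5 tape=yyy_y[z]_z_   (D,z)→(B,x,right)
state=B head=6 tape=yyy_yx[_]z_   (B,_)→(A,z,right)
state=A head=7 tape=yyy_yxz[z]_   (A,z)→(A,y,right)
state=A head=8 tape=yyy_yxzy[_]
The non-blank tape span at halt is yyy_yxzy.

yyy_yxzy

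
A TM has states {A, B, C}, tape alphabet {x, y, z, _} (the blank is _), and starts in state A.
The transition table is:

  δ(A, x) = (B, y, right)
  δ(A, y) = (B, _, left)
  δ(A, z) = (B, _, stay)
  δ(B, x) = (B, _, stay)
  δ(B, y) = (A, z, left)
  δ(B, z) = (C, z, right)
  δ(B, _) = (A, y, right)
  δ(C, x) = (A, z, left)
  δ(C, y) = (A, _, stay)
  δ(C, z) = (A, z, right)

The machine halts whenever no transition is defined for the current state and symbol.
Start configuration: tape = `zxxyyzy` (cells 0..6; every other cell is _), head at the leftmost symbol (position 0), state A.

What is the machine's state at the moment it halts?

state=A head=0 tape=_[z]xxyyzy   (A,z)→(B,_,stay)
state=B head=0 tape=_[_]xxyyzy   (B,_)→(A,y,right)
state=A head=1 tape=_y[x]xyyzy   (A,x)→(B,y,right)
state=B head=2 tape=_yy[x]yyzy   (B,x)→(B,_,stay)
state=B head=2 tape=_yy[_]yyzy   (B,_)→(A,y,right)
state=A head=3 tape=_yyy[y]yzy   (A,y)→(B,_,left)
state=B head=2 tape=_yy[y]_yzy   (B,y)→(A,z,left)
state=A head=1 tape=_y[y]z_yzy   (A,y)→(B,_,left)
state=B head=0 tape=_[y]_z_yzy   (B,y)→(A,z,left)
state=A head=-1 tape=[_]z_z_yzy
No transition is defined for (A, _); M halts in state A.

A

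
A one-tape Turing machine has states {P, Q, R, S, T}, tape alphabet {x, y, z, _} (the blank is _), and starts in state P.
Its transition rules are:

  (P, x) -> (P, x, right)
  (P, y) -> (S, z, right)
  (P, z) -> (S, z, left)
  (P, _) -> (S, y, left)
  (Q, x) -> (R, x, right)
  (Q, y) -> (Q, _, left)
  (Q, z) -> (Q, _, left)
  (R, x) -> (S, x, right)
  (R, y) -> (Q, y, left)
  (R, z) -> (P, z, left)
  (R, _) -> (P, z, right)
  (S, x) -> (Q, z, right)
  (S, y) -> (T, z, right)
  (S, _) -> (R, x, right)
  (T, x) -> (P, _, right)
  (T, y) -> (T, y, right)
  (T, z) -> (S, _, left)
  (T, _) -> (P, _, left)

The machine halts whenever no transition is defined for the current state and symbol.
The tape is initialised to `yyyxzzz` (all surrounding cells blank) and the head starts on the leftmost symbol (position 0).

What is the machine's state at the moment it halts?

Q

state=P head=0 tape=_[y]yyxzzz   (P,y)→(S,z,right)
state=S head=1 tape=_z[y]yxzzz   (S,y)→(T,z,right)
state=T head=2 tape=_zz[y]xzzz   (T,y)→(T,y,right)
state=T head=3 tape=_zzy[x]zzz   (T,x)→(P,_,right)
state=P head=4 tape=_zzy_[z]zz   (P,z)→(S,z,left)
state=S head=3 tape=_zzy[_]zzz   (S,_)→(R,x,right)
state=R head=4 tape=_zzyx[z]zz   (R,z)→(P,z,left)
state=P head=3 tape=_zzy[x]zzz   (P,x)→(P,x,right)
state=P head=4 tape=_zzyx[z]zz   (P,z)→(S,z,left)
state=S head=3 tape=_zzy[x]zzz   (S,x)→(Q,z,right)
state=Q head=4 tape=_zzyz[z]zz   (Q,z)→(Q,_,left)
state=Q head=3 tape=_zzy[z]_zz   (Q,z)→(Q,_,left)
state=Q head=2 tape=_zz[y]__zz   (Q,y)→(Q,_,left)
state=Q head=1 tape=_z[z]___zz   (Q,z)→(Q,_,left)
state=Q head=0 tape=_[z]____zz   (Q,z)→(Q,_,left)
state=Q head=-1 tape=[_]_____zz
No transition is defined for (Q, _); M halts in state Q.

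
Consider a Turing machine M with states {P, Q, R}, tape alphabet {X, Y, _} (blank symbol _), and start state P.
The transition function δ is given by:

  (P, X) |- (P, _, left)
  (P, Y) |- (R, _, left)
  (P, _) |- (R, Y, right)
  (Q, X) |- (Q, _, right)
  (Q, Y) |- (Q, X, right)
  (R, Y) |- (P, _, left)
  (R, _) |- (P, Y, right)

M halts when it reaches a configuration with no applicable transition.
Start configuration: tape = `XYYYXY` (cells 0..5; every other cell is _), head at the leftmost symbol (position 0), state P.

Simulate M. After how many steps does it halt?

36

P | ____[X]YYYXY   read X → write _, move left, go to P
P | ___[_]_YYYXY   read _ → write Y, move right, go to R
R | ___Y[_]YYYXY   read _ → write Y, move right, go to P
P | ___YY[Y]YYXY   read Y → write _, move left, go to R
R | ___Y[Y]_YYXY   read Y → write _, move left, go to P
P | ___[Y]__YYXY   read Y → write _, move left, go to R
R | __[_]___YYXY   read _ → write Y, move right, go to P
P | __Y[_]__YYXY   read _ → write Y, move right, go to R
R | __YY[_]_YYXY   read _ → write Y, move right, go to P
P | __YYY[_]YYXY   read _ → write Y, move right, go to R
R | __YYYY[Y]YXY   read Y → write _, move left, go to P
P | __YYY[Y]_YXY   read Y → write _, move left, go to R
R | __YY[Y]__YXY   read Y → write _, move left, go to P
P | __Y[Y]___YXY   read Y → write _, move left, go to R
R | __[Y]____YXY   read Y → write _, move left, go to P
P | _[_]_____YXY   read _ → write Y, move right, go to R
R | _Y[_]____YXY   read _ → write Y, move right, go to P
P | _YY[_]___YXY   read _ → write Y, move right, go to R
R | _YYY[_]__YXY   read _ → write Y, move right, go to P
P | _YYYY[_]_YXY   read _ → write Y, move right, go to R
R | _YYYYY[_]YXY   read _ → write Y, move right, go to P
P | _YYYYYY[Y]XY   read Y → write _, move left, go to R
R | _YYYYY[Y]_XY   read Y → write _, move left, go to P
P | _YYYY[Y]__XY   read Y → write _, move left, go to R
R | _YYY[Y]___XY   read Y → write _, move left, go to P
P | _YY[Y]____XY   read Y → write _, move left, go to R
R | _Y[Y]_____XY   read Y → write _, move left, go to P
P | _[Y]______XY   read Y → write _, move left, go to R
R | [_]_______XY   read _ → write Y, move right, go to P
P | Y[_]______XY   read _ → write Y, move right, go to R
R | YY[_]_____XY   read _ → write Y, move right, go to P
P | YYY[_]____XY   read _ → write Y, move right, go to R
R | YYYY[_]___XY   read _ → write Y, move right, go to P
P | YYYYY[_]__XY   read _ → write Y, move right, go to R
R | YYYYYY[_]_XY   read _ → write Y, move right, go to P
P | YYYYYYY[_]XY   read _ → write Y, move right, go to R
R | YYYYYYYY[X]Y
M halts after 36 transitions.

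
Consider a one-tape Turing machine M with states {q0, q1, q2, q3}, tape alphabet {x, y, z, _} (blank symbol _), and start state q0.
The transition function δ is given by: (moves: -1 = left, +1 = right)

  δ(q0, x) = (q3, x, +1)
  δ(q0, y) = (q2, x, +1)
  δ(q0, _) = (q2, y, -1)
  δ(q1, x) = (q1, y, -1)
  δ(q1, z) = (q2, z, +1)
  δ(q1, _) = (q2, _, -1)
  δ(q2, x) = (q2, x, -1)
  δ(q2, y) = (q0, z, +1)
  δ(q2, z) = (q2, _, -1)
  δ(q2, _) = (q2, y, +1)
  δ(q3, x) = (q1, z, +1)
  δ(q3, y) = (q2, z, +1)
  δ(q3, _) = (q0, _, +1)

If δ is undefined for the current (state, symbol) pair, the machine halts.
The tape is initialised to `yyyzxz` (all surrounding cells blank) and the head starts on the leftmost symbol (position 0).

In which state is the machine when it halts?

q3

q0 | _[y]yyzxz   read y → write x, move +1, go to q2
q2 | _x[y]yzxz   read y → write z, move +1, go to q0
q0 | _xz[y]zxz   read y → write x, move +1, go to q2
q2 | _xzx[z]xz   read z → write _, move -1, go to q2
q2 | _xz[x]_xz   read x → write x, move -1, go to q2
q2 | _x[z]x_xz   read z → write _, move -1, go to q2
q2 | _[x]_x_xz   read x → write x, move -1, go to q2
q2 | [_]x_x_xz   read _ → write y, move +1, go to q2
q2 | y[x]_x_xz   read x → write x, move -1, go to q2
q2 | [y]x_x_xz   read y → write z, move +1, go to q0
q0 | z[x]_x_xz   read x → write x, move +1, go to q3
q3 | zx[_]x_xz   read _ → write _, move +1, go to q0
q0 | zx_[x]_xz   read x → write x, move +1, go to q3
q3 | zx_x[_]xz   read _ → write _, move +1, go to q0
q0 | zx_x_[x]z   read x → write x, move +1, go to q3
q3 | zx_x_x[z]
No transition is defined for (q3, z); M halts in state q3.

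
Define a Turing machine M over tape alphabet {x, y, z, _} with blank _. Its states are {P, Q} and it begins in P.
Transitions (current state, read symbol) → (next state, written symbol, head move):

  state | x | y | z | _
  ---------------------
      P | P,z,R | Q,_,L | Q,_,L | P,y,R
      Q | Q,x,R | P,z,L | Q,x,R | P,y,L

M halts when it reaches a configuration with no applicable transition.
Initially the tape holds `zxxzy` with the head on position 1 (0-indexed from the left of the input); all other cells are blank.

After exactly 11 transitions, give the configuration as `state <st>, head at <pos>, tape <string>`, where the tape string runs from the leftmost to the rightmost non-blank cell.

state=P head=1 tape=z[x]xzy   (P,x)→(P,z,R)
state=P head=2 tape=zz[x]zy   (P,x)→(P,z,R)
state=P head=3 tape=zzz[z]y   (P,z)→(Q,_,L)
state=Q head=2 tape=zz[z]_y   (Q,z)→(Q,x,R)
state=Q head=3 tape=zzx[_]y   (Q,_)→(P,y,L)
state=P head=2 tape=zz[x]yy   (P,x)→(P,z,R)
state=P head=3 tape=zzz[y]y   (P,y)→(Q,_,L)
state=Q head=2 tape=zz[z]_y   (Q,z)→(Q,x,R)
state=Q head=3 tape=zzx[_]y   (Q,_)→(P,y,L)
state=P head=2 tape=zz[x]yy   (P,x)→(P,z,R)
state=P head=3 tape=zzz[y]y   (P,y)→(Q,_,L)
state=Q head=2 tape=zz[z]_y
After 11 steps: state Q, head at 2, tape zzz_y.

state Q, head at 2, tape zzz_y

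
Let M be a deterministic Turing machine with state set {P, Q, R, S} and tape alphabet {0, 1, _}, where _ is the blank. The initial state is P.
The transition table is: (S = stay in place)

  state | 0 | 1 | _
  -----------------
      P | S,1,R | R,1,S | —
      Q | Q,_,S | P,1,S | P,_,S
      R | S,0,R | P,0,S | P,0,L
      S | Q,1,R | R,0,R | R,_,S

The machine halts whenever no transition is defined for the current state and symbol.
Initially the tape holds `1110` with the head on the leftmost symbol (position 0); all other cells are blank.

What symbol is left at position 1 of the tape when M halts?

P | [1]110_   read 1 → write 1, move S, go to R
R | [1]110_   read 1 → write 0, move S, go to P
P | [0]110_   read 0 → write 1, move R, go to S
S | 1[1]10_   read 1 → write 0, move R, go to R
R | 10[1]0_   read 1 → write 0, move S, go to P
P | 10[0]0_   read 0 → write 1, move R, go to S
S | 101[0]_   read 0 → write 1, move R, go to Q
Q | 1011[_]   read _ → write _, move S, go to P
P | 1011[_]
Cell 1 holds 0 when M halts.

0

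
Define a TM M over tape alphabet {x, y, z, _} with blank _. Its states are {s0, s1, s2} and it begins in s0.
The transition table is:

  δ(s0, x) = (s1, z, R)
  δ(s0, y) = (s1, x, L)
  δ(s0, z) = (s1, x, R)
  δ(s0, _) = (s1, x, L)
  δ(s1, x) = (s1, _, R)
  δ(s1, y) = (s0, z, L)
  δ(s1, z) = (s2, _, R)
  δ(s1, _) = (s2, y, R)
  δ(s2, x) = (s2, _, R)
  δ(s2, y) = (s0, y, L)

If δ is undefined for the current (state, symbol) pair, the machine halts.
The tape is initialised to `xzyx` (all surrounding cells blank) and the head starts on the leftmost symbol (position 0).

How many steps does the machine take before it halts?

16

state=s0 head=0 tape=__[x]zyx   (s0,x)→(s1,z,R)
state=s1 head=1 tape=__z[z]yx   (s1,z)→(s2,_,R)
state=s2 head=2 tape=__z_[y]x   (s2,y)→(s0,y,L)
state=s0 head=1 tape=__z[_]yx   (s0,_)→(s1,x,L)
state=s1 head=0 tape=__[z]xyx   (s1,z)→(s2,_,R)
state=s2 head=1 tape=___[x]yx   (s2,x)→(s2,_,R)
state=s2 head=2 tape=____[y]x   (s2,y)→(s0,y,L)
state=s0 head=1 tape=___[_]yx   (s0,_)→(s1,x,L)
state=s1 head=0 tape=__[_]xyx   (s1,_)→(s2,y,R)
state=s2 head=1 tape=__y[x]yx   (s2,x)→(s2,_,R)
state=s2 head=2 tape=__y_[y]x   (s2,y)→(s0,y,L)
state=s0 head=1 tape=__y[_]yx   (s0,_)→(s1,x,L)
state=s1 head=0 tape=__[y]xyx   (s1,y)→(s0,z,L)
state=s0 head=-1 tape=_[_]zxyx   (s0,_)→(s1,x,L)
state=s1 head=-2 tape=[_]xzxyx   (s1,_)→(s2,y,R)
state=s2 head=-1 tape=y[x]zxyx   (s2,x)→(s2,_,R)
state=s2 head=0 tape=y_[z]xyx
M halts after 16 transitions.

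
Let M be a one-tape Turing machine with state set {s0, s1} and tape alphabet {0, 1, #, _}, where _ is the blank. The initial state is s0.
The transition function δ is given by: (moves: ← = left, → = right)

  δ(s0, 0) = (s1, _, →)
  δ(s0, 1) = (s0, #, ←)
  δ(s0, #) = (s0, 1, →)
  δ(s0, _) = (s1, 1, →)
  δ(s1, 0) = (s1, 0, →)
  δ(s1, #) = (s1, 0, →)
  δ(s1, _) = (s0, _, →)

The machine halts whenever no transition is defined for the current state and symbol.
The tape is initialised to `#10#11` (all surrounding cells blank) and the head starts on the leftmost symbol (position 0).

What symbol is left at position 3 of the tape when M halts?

0

s0 | _[#]10#11   read # → write 1, move →, go to s0
s0 | _1[1]0#11   read 1 → write #, move ←, go to s0
s0 | _[1]#0#11   read 1 → write #, move ←, go to s0
s0 | [_]##0#11   read _ → write 1, move →, go to s1
s1 | 1[#]#0#11   read # → write 0, move →, go to s1
s1 | 10[#]0#11   read # → write 0, move →, go to s1
s1 | 100[0]#11   read 0 → write 0, move →, go to s1
s1 | 1000[#]11   read # → write 0, move →, go to s1
s1 | 10000[1]1
Cell 3 holds 0 when M halts.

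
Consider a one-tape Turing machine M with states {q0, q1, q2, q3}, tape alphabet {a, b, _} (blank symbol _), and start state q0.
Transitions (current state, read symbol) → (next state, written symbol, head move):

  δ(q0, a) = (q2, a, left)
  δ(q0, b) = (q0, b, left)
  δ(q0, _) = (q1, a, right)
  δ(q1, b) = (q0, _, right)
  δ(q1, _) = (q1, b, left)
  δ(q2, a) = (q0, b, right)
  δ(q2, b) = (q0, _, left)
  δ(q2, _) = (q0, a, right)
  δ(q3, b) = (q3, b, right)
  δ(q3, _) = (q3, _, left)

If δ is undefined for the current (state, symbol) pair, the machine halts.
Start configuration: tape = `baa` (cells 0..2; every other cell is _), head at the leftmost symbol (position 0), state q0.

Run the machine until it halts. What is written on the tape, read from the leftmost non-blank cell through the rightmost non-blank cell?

state=q0 head=0 tape=___[b]aa   (q0,b)→(q0,b,left)
state=q0 head=-1 tape=__[_]baa   (q0,_)→(q1,a,right)
state=q1 head=0 tape=__a[b]aa   (q1,b)→(q0,_,right)
state=q0 head=1 tape=__a_[a]a   (q0,a)→(q2,a,left)
state=q2 head=0 tape=__a[_]aa   (q2,_)→(q0,a,right)
state=q0 head=1 tape=__aa[a]a   (q0,a)→(q2,a,left)
state=q2 head=0 tape=__a[a]aa   (q2,a)→(q0,b,right)
state=q0 head=1 tape=__ab[a]a   (q0,a)→(q2,a,left)
state=q2 head=0 tape=__a[b]aa   (q2,b)→(q0,_,left)
state=q0 head=-1 tape=__[a]_aa   (q0,a)→(q2,a,left)
state=q2 head=-2 tape=_[_]a_aa   (q2,_)→(q0,a,right)
state=q0 head=-1 tape=_a[a]_aa   (q0,a)→(q2,a,left)
state=q2 head=-2 tape=_[a]a_aa   (q2,a)→(q0,b,right)
state=q0 head=-1 tape=_b[a]_aa   (q0,a)→(q2,a,left)
state=q2 head=-2 tape=_[b]a_aa   (q2,b)→(q0,_,left)
state=q0 head=-3 tape=[_]_a_aa   (q0,_)→(q1,a,right)
state=q1 head=-2 tape=a[_]a_aa   (q1,_)→(q1,b,left)
state=q1 head=-3 tape=[a]ba_aa
The non-blank tape span at halt is aba_aa.

aba_aa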